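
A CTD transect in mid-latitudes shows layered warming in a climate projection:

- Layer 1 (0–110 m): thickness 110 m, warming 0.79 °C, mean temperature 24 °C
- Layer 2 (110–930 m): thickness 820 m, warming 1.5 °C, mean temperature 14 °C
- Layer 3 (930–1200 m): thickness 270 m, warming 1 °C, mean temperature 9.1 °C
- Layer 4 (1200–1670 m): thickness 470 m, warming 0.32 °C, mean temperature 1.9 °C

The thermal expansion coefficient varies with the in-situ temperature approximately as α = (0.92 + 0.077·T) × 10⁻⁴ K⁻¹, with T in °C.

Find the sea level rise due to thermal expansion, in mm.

Layer 1: α = (0.92 + 0.077×24)×10⁻⁴ = 2.768×10⁻⁴ K⁻¹
Layer 2: α = (0.92 + 0.077×14)×10⁻⁴ = 1.998×10⁻⁴ K⁻¹
Layer 3: α = (0.92 + 0.077×9.1)×10⁻⁴ = 1.6207×10⁻⁴ K⁻¹
Layer 4: α = (0.92 + 0.077×1.9)×10⁻⁴ = 1.0663×10⁻⁴ K⁻¹
110 × 2.768×10⁻⁴ × 0.79 = 0.02405392 m
110–930 m: 1.998×10⁻⁴ × 820 × 1.5 = 0.245754 m
Layer 3: 1 × 270 × 1.6207×10⁻⁴ = 0.0437589 m
1200–1670 m: 1.0663×10⁻⁴ × 470 × 0.32 = 0.016037152 m
Δh = 0.02405392 + 0.245754 + 0.0437589 + 0.016037152 = 0.329603972 m ≈ 330 mm

330 mm of thermosteric rise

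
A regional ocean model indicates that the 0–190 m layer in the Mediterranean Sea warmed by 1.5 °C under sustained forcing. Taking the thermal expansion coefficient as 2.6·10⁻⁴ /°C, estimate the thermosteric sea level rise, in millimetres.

Δh = αΔT·H = 2.6×10⁻⁴ × 1.5 × 190 = 0.07410 m

Δh = 74.1 mm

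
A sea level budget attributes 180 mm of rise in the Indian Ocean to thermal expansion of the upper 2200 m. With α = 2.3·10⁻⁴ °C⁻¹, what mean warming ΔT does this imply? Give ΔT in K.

ΔT = Δh/(αH) = 0.18 / (2.3×10⁻⁴ × 2200) ≈ 0.3557 K

about 0.36 K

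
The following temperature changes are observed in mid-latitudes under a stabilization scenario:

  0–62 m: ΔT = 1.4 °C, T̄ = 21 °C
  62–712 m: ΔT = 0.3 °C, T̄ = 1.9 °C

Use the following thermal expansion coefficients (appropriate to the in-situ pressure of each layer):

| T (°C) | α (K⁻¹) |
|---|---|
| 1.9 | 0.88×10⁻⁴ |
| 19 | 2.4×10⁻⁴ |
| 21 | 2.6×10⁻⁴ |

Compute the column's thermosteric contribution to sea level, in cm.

about 3.97 cm

Layer 1 at 21 °C → α = 2.6×10⁻⁴ K⁻¹
Layer 2 at 1.9 °C → α = 0.88×10⁻⁴ K⁻¹
Layer 1: 2.6×10⁻⁴ × 1.4 × 62 = 0.022568 m
Layer 2: 0.88×10⁻⁴ × 650 × 0.3 = 0.01716 m
Δh = 0.022568 + 0.01716 = 0.039728 m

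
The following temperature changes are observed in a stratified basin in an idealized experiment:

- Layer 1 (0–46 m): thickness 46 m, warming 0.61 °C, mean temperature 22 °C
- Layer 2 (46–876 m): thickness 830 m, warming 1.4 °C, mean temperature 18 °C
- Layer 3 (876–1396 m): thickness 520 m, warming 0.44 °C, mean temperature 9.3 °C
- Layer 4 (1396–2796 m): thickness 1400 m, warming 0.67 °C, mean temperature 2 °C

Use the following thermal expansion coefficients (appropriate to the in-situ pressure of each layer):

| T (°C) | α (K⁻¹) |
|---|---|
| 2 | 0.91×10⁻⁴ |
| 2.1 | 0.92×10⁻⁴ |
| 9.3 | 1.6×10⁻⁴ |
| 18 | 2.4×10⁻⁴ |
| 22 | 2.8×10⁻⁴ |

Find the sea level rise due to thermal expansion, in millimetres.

Layer 1 at 22 °C → α = 2.8×10⁻⁴ K⁻¹
Layer 2 at 18 °C → α = 2.4×10⁻⁴ K⁻¹
Layer 3 at 9.3 °C → α = 1.6×10⁻⁴ K⁻¹
Layer 4 at 2 °C → α = 0.91×10⁻⁴ K⁻¹
0–46 m: 2.8×10⁻⁴ × 0.61 × 46 = 0.0078568 m
830 × 2.4×10⁻⁴ × 1.4 = 0.27888 m
1.6×10⁻⁴ × 520 × 0.44 = 0.036608 m
Layer 4: 1400 × 0.91×10⁻⁴ × 0.67 = 0.085358 m
Δh = 0.0078568 + 0.27888 + 0.036608 + 0.085358 = 0.4087028 m ≈ 409 mm

about 409 mm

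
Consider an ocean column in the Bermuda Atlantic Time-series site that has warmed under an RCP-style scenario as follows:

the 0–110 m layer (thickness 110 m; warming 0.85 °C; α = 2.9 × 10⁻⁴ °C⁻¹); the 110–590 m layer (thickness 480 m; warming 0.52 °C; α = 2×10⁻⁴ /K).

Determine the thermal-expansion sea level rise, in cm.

7.70 cm

Layer 1: 2.9×10⁻⁴ × 110 × 0.85 = 0.027115 m
110–590 m: 2×10⁻⁴ × 480 × 0.52 = 0.04992 m
Δh = 0.027115 + 0.04992 = 0.077035 m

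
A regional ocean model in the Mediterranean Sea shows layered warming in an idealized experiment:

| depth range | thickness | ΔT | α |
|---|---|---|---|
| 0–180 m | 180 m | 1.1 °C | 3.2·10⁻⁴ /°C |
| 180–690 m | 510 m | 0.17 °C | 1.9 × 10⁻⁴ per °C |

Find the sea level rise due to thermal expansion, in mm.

180 × 1.1 × 3.2×10⁻⁴ = 0.06336 m
510 × 1.9×10⁻⁴ × 0.17 = 0.016473 m
Δh = 0.06336 + 0.016473 = 0.079833 m

Δh ≈ 80 mm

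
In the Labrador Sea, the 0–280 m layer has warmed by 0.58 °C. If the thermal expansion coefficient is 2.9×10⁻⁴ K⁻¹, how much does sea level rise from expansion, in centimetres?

Δh = 4.7 cm

Δh = αΔT·H = 2.9×10⁻⁴ × 0.58 × 280 = 0.047096 m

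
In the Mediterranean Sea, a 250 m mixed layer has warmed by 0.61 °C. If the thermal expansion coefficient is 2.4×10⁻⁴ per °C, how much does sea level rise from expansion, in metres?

Δh = αΔT·H = 2.4×10⁻⁴ × 0.61 × 250 = 0.03660 m

about 0.0366 m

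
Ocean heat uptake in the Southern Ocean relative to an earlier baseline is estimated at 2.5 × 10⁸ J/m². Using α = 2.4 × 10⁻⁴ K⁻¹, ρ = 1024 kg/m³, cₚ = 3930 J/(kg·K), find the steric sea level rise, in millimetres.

Δh = αQ/(ρcₚ) = 2.4×10⁻⁴ × 2.5×10⁸ / (1024 × 3930) ≈ 0.014909 m

Δh = 14.9 mm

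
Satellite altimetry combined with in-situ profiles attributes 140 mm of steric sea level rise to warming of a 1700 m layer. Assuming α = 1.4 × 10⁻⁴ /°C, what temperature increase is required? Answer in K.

ΔT = Δh/(αH) = 0.14 / (1.4×10⁻⁴ × 1700) ≈ 0.5882 K

0.588 K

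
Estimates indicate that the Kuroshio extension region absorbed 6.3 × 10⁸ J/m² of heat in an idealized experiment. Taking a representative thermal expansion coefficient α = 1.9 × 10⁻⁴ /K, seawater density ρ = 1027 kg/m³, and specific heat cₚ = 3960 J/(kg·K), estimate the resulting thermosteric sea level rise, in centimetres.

2.9 cm

Δh = αQ/(ρcₚ) = 1.9×10⁻⁴ × 6.3×10⁸ / (1027 × 3960) ≈ 0.029433 m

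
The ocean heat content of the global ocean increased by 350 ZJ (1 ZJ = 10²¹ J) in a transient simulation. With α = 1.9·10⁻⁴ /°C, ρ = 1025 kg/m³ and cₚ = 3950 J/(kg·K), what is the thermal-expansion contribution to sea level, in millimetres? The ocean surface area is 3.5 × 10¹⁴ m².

about 46.9 mm

Per unit area: Q = 350×10²¹ / (3.5×10¹⁴) = 1×10⁹ J/m²
Δh = αQ/(ρcₚ) = 1.9×10⁻⁴ × 1×10⁹ / (1025 × 3950) ≈ 0.046928 m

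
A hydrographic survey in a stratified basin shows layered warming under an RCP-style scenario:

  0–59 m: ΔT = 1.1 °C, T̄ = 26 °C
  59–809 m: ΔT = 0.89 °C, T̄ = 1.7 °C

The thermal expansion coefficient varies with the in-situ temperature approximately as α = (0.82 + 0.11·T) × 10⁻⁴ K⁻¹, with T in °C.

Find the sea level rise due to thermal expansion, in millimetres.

Layer 1: α = (0.82 + 0.11×26)×10⁻⁴ = 3.68×10⁻⁴ K⁻¹
Layer 2: α = (0.82 + 0.11×1.7)×10⁻⁴ = 1.007×10⁻⁴ K⁻¹
Layer 1: 1.1 × 59 × 3.68×10⁻⁴ = 0.0238832 m
1.007×10⁻⁴ × 750 × 0.89 = 0.06721725 m
Δh = 0.0238832 + 0.06721725 = 0.09110045 m

91.1 mm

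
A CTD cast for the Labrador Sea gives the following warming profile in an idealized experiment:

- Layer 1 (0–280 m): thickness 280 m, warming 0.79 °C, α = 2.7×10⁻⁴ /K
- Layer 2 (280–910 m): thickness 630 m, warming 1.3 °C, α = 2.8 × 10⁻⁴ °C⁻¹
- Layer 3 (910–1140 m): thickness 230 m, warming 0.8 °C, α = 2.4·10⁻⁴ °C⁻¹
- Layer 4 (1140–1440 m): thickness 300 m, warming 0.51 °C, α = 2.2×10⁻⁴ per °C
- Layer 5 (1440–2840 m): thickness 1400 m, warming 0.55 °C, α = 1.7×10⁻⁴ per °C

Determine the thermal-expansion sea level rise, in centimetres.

2.7×10⁻⁴ × 0.79 × 280 = 0.059724 m
1.3 × 2.8×10⁻⁴ × 630 = 0.22932 m
Layer 3: 230 × 2.4×10⁻⁴ × 0.8 = 0.04416 m
1140–1440 m: 300 × 0.51 × 2.2×10⁻⁴ = 0.03366 m
Layer 5: 0.55 × 1.7×10⁻⁴ × 1400 = 0.13090 m
Δh = 0.059724 + 0.22932 + 0.04416 + 0.03366 + 0.13090 = 0.497764 m ≈ 49.8 cm

Δh ≈ 49.8 cm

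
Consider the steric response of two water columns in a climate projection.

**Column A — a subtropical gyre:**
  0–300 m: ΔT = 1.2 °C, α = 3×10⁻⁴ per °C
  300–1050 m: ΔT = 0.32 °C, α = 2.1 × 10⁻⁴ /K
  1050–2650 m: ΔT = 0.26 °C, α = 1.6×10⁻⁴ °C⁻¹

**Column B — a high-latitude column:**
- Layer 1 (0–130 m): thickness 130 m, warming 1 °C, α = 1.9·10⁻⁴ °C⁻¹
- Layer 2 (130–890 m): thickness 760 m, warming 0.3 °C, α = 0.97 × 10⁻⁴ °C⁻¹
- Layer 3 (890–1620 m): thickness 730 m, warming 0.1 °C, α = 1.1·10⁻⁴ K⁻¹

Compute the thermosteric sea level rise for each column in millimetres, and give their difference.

A: 225 mm; B: 54.8 mm; difference 170 mm

A 0–300 m: 1.2 × 300 × 3×10⁻⁴ = 0.10800 m
A 2.1×10⁻⁴ × 750 × 0.32 = 0.05040 m
A 1.6×10⁻⁴ × 1600 × 0.26 = 0.06656 m
A total: 0.22496 m
B Layer 1: 130 × 1 × 1.9×10⁻⁴ = 0.02470 m
B Layer 2: 0.3 × 760 × 0.97×10⁻⁴ = 0.022116 m
B 1.1×10⁻⁴ × 0.1 × 730 = 0.00803 m
B total: 0.054846 m
Difference: 0.22496 − 0.054846 = 0.170114 m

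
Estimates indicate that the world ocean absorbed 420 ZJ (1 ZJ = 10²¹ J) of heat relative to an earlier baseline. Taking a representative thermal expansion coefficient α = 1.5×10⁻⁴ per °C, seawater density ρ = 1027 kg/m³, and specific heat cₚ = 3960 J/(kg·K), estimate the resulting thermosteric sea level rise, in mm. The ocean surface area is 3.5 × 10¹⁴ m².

Per unit area: Q = 420×10²¹ / (3.5×10¹⁴) = 1.2×10⁹ J/m²
Δh = αQ/(ρcₚ) = 1.5×10⁻⁴ × 1.2×10⁹ / (1027 × 3960) ≈ 0.04426 m

44 mm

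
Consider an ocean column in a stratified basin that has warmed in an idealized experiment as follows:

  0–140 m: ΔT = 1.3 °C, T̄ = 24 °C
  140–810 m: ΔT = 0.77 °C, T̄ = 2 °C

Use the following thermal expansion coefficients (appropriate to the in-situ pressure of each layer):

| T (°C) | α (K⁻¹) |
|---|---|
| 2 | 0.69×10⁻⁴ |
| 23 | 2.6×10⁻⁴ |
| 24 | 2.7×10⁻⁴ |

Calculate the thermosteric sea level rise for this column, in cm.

about 8.47 cm

Layer 1 at 24 °C → α = 2.7×10⁻⁴ K⁻¹
Layer 2 at 2 °C → α = 0.69×10⁻⁴ K⁻¹
Layer 1: 2.7×10⁻⁴ × 140 × 1.3 = 0.04914 m
Layer 2: 670 × 0.77 × 0.69×10⁻⁴ = 0.0355971 m
Δh = 0.04914 + 0.0355971 = 0.0847371 m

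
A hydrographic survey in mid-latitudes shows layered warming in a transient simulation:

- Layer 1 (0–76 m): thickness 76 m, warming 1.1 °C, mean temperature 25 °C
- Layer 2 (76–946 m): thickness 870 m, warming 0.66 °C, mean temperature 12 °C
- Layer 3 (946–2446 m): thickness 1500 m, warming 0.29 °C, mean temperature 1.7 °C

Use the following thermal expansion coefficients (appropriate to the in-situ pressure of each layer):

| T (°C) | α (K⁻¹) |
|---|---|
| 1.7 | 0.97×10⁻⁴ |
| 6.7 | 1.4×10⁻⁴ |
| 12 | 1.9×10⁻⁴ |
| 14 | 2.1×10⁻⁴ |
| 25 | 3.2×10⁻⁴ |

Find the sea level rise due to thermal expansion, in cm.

Layer 1 at 25 °C → α = 3.2×10⁻⁴ K⁻¹
Layer 2 at 12 °C → α = 1.9×10⁻⁴ K⁻¹
Layer 3 at 1.7 °C → α = 0.97×10⁻⁴ K⁻¹
0–76 m: 1.1 × 76 × 3.2×10⁻⁴ = 0.026752 m
1.9×10⁻⁴ × 870 × 0.66 = 0.109098 m
946–2446 m: 0.97×10⁻⁴ × 0.29 × 1500 = 0.042195 m
Δh = 0.026752 + 0.109098 + 0.042195 = 0.178045 m

Δh = 17.8 cm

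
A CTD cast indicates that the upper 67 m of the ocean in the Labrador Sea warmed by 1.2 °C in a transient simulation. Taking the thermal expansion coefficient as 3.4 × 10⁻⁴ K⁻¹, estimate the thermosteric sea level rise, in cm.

2.7 cm

Δh = αΔT·H = 3.4×10⁻⁴ × 1.2 × 67 = 0.027336 m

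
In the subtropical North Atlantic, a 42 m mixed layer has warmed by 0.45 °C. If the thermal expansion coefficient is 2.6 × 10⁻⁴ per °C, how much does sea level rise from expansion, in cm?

Δh = αΔT·H = 2.6×10⁻⁴ × 0.45 × 42 = 0.004914 m

Δh = 0.491 cm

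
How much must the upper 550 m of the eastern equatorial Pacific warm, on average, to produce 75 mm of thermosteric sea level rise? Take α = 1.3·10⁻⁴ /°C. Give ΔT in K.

about 1.05 K

ΔT = Δh/(αH) = 0.075 / (1.3×10⁻⁴ × 550) ≈ 1.049 K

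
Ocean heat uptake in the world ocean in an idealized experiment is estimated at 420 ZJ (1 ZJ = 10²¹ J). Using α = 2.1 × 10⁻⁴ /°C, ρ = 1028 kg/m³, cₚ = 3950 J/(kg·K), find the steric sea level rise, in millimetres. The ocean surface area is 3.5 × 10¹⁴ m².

about 62.1 mm

Per unit area: Q = 420×10²¹ / (3.5×10¹⁴) = 1.2×10⁹ J/m²
Δh = αQ/(ρcₚ) = 2.1×10⁻⁴ × 1.2×10⁹ / (1028 × 3950) ≈ 0.06206 m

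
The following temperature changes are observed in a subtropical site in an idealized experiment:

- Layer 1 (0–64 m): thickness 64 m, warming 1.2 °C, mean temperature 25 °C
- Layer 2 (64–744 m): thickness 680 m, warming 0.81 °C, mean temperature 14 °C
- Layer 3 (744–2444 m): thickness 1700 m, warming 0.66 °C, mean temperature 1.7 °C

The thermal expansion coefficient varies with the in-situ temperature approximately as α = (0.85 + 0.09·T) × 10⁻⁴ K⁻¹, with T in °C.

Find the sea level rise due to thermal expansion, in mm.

253 mm of thermosteric rise

Layer 1: α = (0.85 + 0.09×25)×10⁻⁴ = 3.1×10⁻⁴ K⁻¹
Layer 2: α = (0.85 + 0.09×14)×10⁻⁴ = 2.11×10⁻⁴ K⁻¹
Layer 3: α = (0.85 + 0.09×1.7)×10⁻⁴ = 1.003×10⁻⁴ K⁻¹
3.1×10⁻⁴ × 1.2 × 64 = 0.023808 m
2.11×10⁻⁴ × 0.81 × 680 = 0.1162188 m
1700 × 0.66 × 1.003×10⁻⁴ = 0.1125366 m
Δh = 0.023808 + 0.1162188 + 0.1125366 = 0.2525634 m ≈ 253 mm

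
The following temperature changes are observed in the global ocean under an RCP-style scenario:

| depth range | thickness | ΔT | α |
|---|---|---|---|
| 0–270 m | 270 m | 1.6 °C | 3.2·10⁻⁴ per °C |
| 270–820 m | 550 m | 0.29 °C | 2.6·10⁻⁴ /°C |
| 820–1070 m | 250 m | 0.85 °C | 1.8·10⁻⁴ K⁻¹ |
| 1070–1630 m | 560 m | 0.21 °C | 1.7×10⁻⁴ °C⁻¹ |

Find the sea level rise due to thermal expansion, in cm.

Layer 1: 270 × 3.2×10⁻⁴ × 1.6 = 0.13824 m
0.29 × 2.6×10⁻⁴ × 550 = 0.04147 m
820–1070 m: 1.8×10⁻⁴ × 250 × 0.85 = 0.03825 m
Layer 4: 0.21 × 560 × 1.7×10⁻⁴ = 0.019992 m
Δh = 0.13824 + 0.04147 + 0.03825 + 0.019992 = 0.237952 m

Δh = 23.8 cm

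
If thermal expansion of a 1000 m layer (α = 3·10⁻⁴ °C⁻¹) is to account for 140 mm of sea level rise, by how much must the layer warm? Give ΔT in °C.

ΔT = Δh/(αH) = 0.14 / (3×10⁻⁴ × 1000) ≈ 0.4667 °C

ΔT ≈ 0.467 °C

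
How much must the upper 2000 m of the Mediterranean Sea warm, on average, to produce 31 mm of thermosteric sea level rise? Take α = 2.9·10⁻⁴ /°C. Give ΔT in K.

ΔT = Δh/(αH) = 0.031 / (2.9×10⁻⁴ × 2000) ≈ 0.05345 K

0.053 K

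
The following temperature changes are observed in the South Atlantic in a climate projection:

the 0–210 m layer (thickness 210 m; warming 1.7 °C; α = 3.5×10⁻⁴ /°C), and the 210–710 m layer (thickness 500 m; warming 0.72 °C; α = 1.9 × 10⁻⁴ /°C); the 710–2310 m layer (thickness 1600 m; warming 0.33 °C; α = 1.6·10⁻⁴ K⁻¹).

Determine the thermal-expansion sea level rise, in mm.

278 mm of thermosteric rise

0–210 m: 210 × 3.5×10⁻⁴ × 1.7 = 0.12495 m
1.9×10⁻⁴ × 500 × 0.72 = 0.06840 m
1.6×10⁻⁴ × 1600 × 0.33 = 0.08448 m
Δh = 0.12495 + 0.06840 + 0.08448 = 0.27783 m ≈ 278 mm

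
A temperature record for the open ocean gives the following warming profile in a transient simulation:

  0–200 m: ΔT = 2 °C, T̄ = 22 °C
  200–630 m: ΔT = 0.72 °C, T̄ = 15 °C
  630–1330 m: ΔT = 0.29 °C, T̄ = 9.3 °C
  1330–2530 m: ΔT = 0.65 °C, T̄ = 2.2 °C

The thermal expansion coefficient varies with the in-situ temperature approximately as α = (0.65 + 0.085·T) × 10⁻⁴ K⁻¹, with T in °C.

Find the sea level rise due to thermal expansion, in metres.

0.255 m

Layer 1: α = (0.65 + 0.085×22)×10⁻⁴ = 2.52×10⁻⁴ K⁻¹
Layer 2: α = (0.65 + 0.085×15)×10⁻⁴ = 1.925×10⁻⁴ K⁻¹
Layer 3: α = (0.65 + 0.085×9.3)×10⁻⁴ = 1.4405×10⁻⁴ K⁻¹
Layer 4: α = (0.65 + 0.085×2.2)×10⁻⁴ = 0.837×10⁻⁴ K⁻¹
Layer 1: 200 × 2 × 2.52×10⁻⁴ = 0.10080 m
430 × 0.72 × 1.925×10⁻⁴ = 0.059598 m
700 × 1.4405×10⁻⁴ × 0.29 = 0.02924215 m
0.837×10⁻⁴ × 0.65 × 1200 = 0.065286 m
Δh = 0.10080 + 0.059598 + 0.02924215 + 0.065286 = 0.25492615 m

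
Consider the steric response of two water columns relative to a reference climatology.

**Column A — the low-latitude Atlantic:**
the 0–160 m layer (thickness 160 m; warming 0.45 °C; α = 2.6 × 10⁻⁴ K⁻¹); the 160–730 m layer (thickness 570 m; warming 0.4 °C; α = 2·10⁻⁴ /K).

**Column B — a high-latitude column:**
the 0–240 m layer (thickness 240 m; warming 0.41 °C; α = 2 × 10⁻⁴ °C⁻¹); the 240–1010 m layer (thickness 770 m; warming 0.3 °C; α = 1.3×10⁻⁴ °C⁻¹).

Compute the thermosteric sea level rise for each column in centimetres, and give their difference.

A Layer 1: 0.45 × 2.6×10⁻⁴ × 160 = 0.01872 m
A 160–730 m: 2×10⁻⁴ × 570 × 0.4 = 0.04560 m
A total: 0.06432 m
B Layer 1: 240 × 0.41 × 2×10⁻⁴ = 0.01968 m
B Layer 2: 0.3 × 770 × 1.3×10⁻⁴ = 0.03003 m
B total: 0.04971 m
Difference: 0.06432 − 0.04971 = 0.01461 m

A: 6.4 cm; B: 5.0 cm; difference 1.5 cm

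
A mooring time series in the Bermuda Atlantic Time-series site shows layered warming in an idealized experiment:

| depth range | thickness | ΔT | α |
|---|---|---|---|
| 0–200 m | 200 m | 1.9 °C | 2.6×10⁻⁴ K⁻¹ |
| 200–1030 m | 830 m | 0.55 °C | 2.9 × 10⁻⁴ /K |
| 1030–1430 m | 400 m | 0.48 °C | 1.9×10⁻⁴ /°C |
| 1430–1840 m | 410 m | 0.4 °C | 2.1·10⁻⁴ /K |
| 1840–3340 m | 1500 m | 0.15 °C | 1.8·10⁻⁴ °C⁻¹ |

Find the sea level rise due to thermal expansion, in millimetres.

about 340 mm

Layer 1: 200 × 2.6×10⁻⁴ × 1.9 = 0.09880 m
Layer 2: 0.55 × 2.9×10⁻⁴ × 830 = 0.132385 m
Layer 3: 1.9×10⁻⁴ × 400 × 0.48 = 0.03648 m
2.1×10⁻⁴ × 410 × 0.4 = 0.03444 m
1500 × 1.8×10⁻⁴ × 0.15 = 0.04050 m
Δh = 0.09880 + 0.132385 + 0.03648 + 0.03444 + 0.04050 = 0.342605 m ≈ 340 mm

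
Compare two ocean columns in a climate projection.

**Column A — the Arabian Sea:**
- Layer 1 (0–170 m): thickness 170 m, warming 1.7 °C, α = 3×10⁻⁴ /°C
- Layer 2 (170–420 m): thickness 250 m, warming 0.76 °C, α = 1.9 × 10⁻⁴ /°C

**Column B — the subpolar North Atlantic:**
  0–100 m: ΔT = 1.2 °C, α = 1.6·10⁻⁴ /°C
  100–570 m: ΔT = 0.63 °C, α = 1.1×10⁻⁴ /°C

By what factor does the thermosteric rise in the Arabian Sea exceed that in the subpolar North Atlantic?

A 170 × 3×10⁻⁴ × 1.7 = 0.08670 m
A 1.9×10⁻⁴ × 0.76 × 250 = 0.03610 m
A total: 0.12280 m
B 1.2 × 1.6×10⁻⁴ × 100 = 0.01920 m
B 0.63 × 1.1×10⁻⁴ × 470 = 0.032571 m
B total: 0.051771 m
Ratio: 0.12280 / 0.051771 ≈ 2.372

≈ 2.37×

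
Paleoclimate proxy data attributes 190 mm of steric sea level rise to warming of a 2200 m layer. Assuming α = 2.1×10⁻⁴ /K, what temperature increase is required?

ΔT ≈ 0.41 K

ΔT = Δh/(αH) = 0.19 / (2.1×10⁻⁴ × 2200) ≈ 0.4113 K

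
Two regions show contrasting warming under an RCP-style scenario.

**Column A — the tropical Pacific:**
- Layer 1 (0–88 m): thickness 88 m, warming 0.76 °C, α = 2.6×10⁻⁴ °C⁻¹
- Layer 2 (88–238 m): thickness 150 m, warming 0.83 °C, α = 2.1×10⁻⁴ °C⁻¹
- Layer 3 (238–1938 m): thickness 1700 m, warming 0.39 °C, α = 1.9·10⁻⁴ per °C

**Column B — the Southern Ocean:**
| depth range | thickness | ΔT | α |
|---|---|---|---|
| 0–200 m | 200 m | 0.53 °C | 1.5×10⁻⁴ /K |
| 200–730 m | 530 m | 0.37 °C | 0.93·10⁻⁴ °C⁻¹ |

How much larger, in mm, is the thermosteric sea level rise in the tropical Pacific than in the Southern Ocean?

A 0–88 m: 2.6×10⁻⁴ × 88 × 0.76 = 0.0173888 m
A 88–238 m: 150 × 2.1×10⁻⁴ × 0.83 = 0.026145 m
A 238–1938 m: 1.9×10⁻⁴ × 0.39 × 1700 = 0.12597 m
A total: 0.1695038 m
B 0–200 m: 1.5×10⁻⁴ × 200 × 0.53 = 0.01590 m
B Layer 2: 530 × 0.37 × 0.93×10⁻⁴ = 0.0182373 m
B total: 0.0341373 m
Difference: 0.1695038 − 0.0341373 = 0.1353665 m

Δh_A − Δh_B ≈ 135 mm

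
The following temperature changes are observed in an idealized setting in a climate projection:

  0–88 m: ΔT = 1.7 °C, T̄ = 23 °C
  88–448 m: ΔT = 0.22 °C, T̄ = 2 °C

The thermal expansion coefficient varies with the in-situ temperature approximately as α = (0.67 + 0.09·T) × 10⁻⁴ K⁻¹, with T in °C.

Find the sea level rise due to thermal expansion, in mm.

Layer 1: α = (0.67 + 0.09×23)×10⁻⁴ = 2.74×10⁻⁴ K⁻¹
Layer 2: α = (0.67 + 0.09×2)×10⁻⁴ = 0.85×10⁻⁴ K⁻¹
Layer 1: 2.74×10⁻⁴ × 1.7 × 88 = 0.0409904 m
Layer 2: 0.22 × 360 × 0.85×10⁻⁴ = 0.006732 m
Δh = 0.0409904 + 0.006732 = 0.0477224 m

47.7 mm of thermosteric rise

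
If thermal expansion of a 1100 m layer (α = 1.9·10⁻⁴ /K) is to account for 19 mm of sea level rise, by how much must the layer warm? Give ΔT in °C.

ΔT = Δh/(αH) = 0.019 / (1.9×10⁻⁴ × 1100) ≈ 0.09091 °C

ΔT ≈ 0.0909 °C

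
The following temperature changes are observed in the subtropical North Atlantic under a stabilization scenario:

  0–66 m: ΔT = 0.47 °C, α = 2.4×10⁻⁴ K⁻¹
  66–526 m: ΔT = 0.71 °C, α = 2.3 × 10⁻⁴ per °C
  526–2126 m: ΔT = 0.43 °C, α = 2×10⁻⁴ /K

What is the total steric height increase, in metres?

0.220 m

Layer 1: 0.47 × 2.4×10⁻⁴ × 66 = 0.0074448 m
2.3×10⁻⁴ × 0.71 × 460 = 0.075118 m
Layer 3: 0.43 × 1600 × 2×10⁻⁴ = 0.13760 m
Δh = 0.0074448 + 0.075118 + 0.13760 = 0.2201628 m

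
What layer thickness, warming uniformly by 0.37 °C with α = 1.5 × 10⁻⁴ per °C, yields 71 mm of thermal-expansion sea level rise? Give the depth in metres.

about 1280 m

H = Δh/(αΔT) = 0.071 / (1.5×10⁻⁴ × 0.37) ≈ 1279 m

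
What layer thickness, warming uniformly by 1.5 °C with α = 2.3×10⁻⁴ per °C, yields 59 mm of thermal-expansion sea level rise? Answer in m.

H ≈ 170 m

H = Δh/(αΔT) = 0.059 / (2.3×10⁻⁴ × 1.5) ≈ 171.0 m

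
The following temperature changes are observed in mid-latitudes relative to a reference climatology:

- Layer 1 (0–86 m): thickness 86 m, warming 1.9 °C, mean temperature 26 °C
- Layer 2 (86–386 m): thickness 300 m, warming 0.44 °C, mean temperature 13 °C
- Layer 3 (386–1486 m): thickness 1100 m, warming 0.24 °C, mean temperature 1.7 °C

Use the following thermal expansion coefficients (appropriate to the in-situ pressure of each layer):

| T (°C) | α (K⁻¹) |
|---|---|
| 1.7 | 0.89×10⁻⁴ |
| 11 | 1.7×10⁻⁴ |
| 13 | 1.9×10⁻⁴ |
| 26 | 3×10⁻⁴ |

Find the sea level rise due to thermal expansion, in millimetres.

Layer 1 at 26 °C → α = 3×10⁻⁴ K⁻¹
Layer 2 at 13 °C → α = 1.9×10⁻⁴ K⁻¹
Layer 3 at 1.7 °C → α = 0.89×10⁻⁴ K⁻¹
0–86 m: 1.9 × 3×10⁻⁴ × 86 = 0.04902 m
1.9×10⁻⁴ × 0.44 × 300 = 0.02508 m
386–1486 m: 1100 × 0.24 × 0.89×10⁻⁴ = 0.023496 m
Δh = 0.04902 + 0.02508 + 0.023496 = 0.097596 m ≈ 97.6 mm

97.6 mm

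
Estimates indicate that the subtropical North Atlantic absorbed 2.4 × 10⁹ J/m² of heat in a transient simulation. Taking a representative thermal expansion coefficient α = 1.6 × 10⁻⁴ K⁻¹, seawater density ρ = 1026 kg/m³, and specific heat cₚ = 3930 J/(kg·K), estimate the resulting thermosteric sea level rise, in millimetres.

about 95.2 mm

Δh = αQ/(ρcₚ) = 1.6×10⁻⁴ × 2.4×10⁹ / (1026 × 3930) ≈ 0.095234 m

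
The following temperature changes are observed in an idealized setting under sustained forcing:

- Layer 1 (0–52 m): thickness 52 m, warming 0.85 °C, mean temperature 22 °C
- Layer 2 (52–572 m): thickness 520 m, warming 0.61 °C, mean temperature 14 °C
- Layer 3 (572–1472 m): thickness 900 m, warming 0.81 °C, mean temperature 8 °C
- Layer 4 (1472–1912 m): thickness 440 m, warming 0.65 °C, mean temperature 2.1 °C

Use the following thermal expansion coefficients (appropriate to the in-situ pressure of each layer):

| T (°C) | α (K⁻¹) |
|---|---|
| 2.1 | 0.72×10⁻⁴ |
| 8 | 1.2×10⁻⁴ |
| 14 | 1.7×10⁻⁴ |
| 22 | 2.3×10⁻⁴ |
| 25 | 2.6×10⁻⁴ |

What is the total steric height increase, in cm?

Layer 1 at 22 °C → α = 2.3×10⁻⁴ K⁻¹
Layer 2 at 14 °C → α = 1.7×10⁻⁴ K⁻¹
Layer 3 at 8 °C → α = 1.2×10⁻⁴ K⁻¹
Layer 4 at 2.1 °C → α = 0.72×10⁻⁴ K⁻¹
Layer 1: 2.3×10⁻⁴ × 52 × 0.85 = 0.010166 m
52–572 m: 1.7×10⁻⁴ × 520 × 0.61 = 0.053924 m
Layer 3: 1.2×10⁻⁴ × 0.81 × 900 = 0.08748 m
1472–1912 m: 0.65 × 440 × 0.72×10⁻⁴ = 0.020592 m
Δh = 0.010166 + 0.053924 + 0.08748 + 0.020592 = 0.172162 m

about 17.2 cm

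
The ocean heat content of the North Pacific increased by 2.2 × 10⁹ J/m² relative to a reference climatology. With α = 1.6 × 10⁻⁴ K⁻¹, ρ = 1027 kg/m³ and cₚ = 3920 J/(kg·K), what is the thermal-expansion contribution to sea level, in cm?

Δh = αQ/(ρcₚ) = 1.6×10⁻⁴ × 2.2×10⁹ / (1027 × 3920) ≈ 0.087435 m

8.7 cm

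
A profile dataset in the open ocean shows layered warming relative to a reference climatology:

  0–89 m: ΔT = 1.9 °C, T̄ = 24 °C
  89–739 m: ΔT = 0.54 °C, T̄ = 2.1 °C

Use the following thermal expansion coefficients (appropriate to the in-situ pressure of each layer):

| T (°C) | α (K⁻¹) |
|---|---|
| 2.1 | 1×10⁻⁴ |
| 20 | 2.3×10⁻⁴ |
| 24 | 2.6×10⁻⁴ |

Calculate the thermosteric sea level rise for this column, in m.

0.079 m

Layer 1 at 24 °C → α = 2.6×10⁻⁴ K⁻¹
Layer 2 at 2.1 °C → α = 1×10⁻⁴ K⁻¹
Layer 1: 1.9 × 89 × 2.6×10⁻⁴ = 0.043966 m
0.54 × 1×10⁻⁴ × 650 = 0.03510 m
Δh = 0.043966 + 0.03510 = 0.079066 m ≈ 0.079 m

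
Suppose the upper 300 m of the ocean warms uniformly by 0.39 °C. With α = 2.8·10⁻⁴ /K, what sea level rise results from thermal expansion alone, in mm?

Δh = αΔT·H = 2.8×10⁻⁴ × 0.39 × 300 = 0.03276 m

Δh = 33 mm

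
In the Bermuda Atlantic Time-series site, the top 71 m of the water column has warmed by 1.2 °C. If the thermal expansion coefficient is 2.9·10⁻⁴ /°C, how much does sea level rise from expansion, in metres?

about 0.025 m

Δh = αΔT·H = 2.9×10⁻⁴ × 1.2 × 71 = 0.024708 m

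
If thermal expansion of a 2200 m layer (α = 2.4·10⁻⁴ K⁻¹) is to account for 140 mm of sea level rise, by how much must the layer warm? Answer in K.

0.265 K

ΔT = Δh/(αH) = 0.14 / (2.4×10⁻⁴ × 2200) ≈ 0.2652 K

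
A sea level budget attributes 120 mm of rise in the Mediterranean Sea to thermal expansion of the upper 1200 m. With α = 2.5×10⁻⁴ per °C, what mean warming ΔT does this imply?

about 0.40 K

ΔT = Δh/(αH) = 0.12 / (2.5×10⁻⁴ × 1200) = 0.4000 K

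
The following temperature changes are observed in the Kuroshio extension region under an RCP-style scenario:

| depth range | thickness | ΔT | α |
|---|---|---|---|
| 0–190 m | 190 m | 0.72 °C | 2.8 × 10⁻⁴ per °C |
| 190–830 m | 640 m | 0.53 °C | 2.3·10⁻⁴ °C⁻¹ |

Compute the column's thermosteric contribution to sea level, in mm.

190 × 2.8×10⁻⁴ × 0.72 = 0.038304 m
190–830 m: 640 × 0.53 × 2.3×10⁻⁴ = 0.078016 m
Δh = 0.038304 + 0.078016 = 0.11632 m ≈ 116 mm

about 116 mm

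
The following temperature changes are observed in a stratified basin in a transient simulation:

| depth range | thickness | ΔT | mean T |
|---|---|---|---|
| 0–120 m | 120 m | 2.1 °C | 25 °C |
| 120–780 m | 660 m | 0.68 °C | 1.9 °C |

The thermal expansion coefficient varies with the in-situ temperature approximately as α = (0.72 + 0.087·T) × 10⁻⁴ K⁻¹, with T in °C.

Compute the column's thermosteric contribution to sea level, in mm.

Layer 1: α = (0.72 + 0.087×25)×10⁻⁴ = 2.895×10⁻⁴ K⁻¹
Layer 2: α = (0.72 + 0.087×1.9)×10⁻⁴ = 0.8853×10⁻⁴ K⁻¹
Layer 1: 2.1 × 120 × 2.895×10⁻⁴ = 0.072954 m
Layer 2: 660 × 0.8853×10⁻⁴ × 0.68 = 0.039732264 m
Δh = 0.072954 + 0.039732264 = 0.112686264 m

Δh ≈ 113 mm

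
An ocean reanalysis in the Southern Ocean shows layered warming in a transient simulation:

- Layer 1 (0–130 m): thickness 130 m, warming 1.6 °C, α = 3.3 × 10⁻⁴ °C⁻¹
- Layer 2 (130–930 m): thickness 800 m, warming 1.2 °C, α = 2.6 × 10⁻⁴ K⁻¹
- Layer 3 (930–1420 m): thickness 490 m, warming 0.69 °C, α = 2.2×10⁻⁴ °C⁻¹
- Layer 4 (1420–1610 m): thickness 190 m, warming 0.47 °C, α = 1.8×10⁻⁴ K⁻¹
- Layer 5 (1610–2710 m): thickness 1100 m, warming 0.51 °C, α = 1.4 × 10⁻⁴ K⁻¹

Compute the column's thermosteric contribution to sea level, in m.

0.487 m of thermosteric rise

0–130 m: 3.3×10⁻⁴ × 130 × 1.6 = 0.06864 m
130–930 m: 800 × 2.6×10⁻⁴ × 1.2 = 0.24960 m
0.69 × 2.2×10⁻⁴ × 490 = 0.074382 m
1420–1610 m: 190 × 1.8×10⁻⁴ × 0.47 = 0.016074 m
Layer 5: 0.51 × 1.4×10⁻⁴ × 1100 = 0.07854 m
Δh = 0.06864 + 0.24960 + 0.074382 + 0.016074 + 0.07854 = 0.487236 m ≈ 0.487 m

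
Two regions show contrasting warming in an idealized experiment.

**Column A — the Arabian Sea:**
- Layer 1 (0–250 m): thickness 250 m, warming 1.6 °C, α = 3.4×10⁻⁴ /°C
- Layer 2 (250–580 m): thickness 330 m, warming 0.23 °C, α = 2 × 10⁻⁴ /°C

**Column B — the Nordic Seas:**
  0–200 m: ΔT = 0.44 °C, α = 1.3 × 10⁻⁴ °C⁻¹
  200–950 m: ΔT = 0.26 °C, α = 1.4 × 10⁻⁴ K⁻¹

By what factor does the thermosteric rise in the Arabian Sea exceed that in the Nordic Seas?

3.9

A 1.6 × 250 × 3.4×10⁻⁴ = 0.13600 m
A Layer 2: 2×10⁻⁴ × 330 × 0.23 = 0.01518 m
A total: 0.15118 m
B 0.44 × 200 × 1.3×10⁻⁴ = 0.01144 m
B 200–950 m: 1.4×10⁻⁴ × 750 × 0.26 = 0.02730 m
B total: 0.03874 m
Ratio: 0.15118 / 0.03874 ≈ 3.902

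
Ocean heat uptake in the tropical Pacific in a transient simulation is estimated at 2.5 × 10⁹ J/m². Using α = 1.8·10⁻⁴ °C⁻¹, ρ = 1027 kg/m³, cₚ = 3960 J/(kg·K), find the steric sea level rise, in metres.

Δh = αQ/(ρcₚ) = 1.8×10⁻⁴ × 2.5×10⁹ / (1027 × 3960) ≈ 0.11065 m

0.11 m of thermosteric rise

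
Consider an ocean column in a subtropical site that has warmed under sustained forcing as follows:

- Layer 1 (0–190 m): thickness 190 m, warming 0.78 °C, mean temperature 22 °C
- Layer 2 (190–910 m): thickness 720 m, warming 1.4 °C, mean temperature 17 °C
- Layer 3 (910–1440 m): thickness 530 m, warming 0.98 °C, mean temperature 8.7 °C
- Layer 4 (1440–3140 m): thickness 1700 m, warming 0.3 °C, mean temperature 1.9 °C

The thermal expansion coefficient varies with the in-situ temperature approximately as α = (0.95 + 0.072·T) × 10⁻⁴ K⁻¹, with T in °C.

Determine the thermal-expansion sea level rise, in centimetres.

39.4 cm

Layer 1: α = (0.95 + 0.072×22)×10⁻⁴ = 2.534×10⁻⁴ K⁻¹
Layer 2: α = (0.95 + 0.072×17)×10⁻⁴ = 2.174×10⁻⁴ K⁻¹
Layer 3: α = (0.95 + 0.072×8.7)×10⁻⁴ = 1.5764×10⁻⁴ K⁻¹
Layer 4: α = (0.95 + 0.072×1.9)×10⁻⁴ = 1.0868×10⁻⁴ K⁻¹
Layer 1: 190 × 0.78 × 2.534×10⁻⁴ = 0.03755388 m
2.174×10⁻⁴ × 720 × 1.4 = 0.2191392 m
910–1440 m: 0.98 × 530 × 1.5764×10⁻⁴ = 0.081878216 m
Layer 4: 1700 × 1.0868×10⁻⁴ × 0.3 = 0.0554268 m
Δh = 0.03755388 + 0.2191392 + 0.081878216 + 0.0554268 = 0.393998096 m ≈ 39.4 cm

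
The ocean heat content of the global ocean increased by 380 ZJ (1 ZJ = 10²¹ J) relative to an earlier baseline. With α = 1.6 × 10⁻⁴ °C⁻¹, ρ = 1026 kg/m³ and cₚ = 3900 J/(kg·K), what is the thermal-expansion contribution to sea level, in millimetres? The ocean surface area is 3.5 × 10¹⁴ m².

Per unit area: Q = 380×10²¹ / (3.5×10¹⁴) ≈ 1.086×10⁹ J/m²
Δh = αQ/(ρcₚ) = 1.6×10⁻⁴ × 1.086×10⁹ / (1026 × 3900) ≈ 0.043425 m

about 43 mm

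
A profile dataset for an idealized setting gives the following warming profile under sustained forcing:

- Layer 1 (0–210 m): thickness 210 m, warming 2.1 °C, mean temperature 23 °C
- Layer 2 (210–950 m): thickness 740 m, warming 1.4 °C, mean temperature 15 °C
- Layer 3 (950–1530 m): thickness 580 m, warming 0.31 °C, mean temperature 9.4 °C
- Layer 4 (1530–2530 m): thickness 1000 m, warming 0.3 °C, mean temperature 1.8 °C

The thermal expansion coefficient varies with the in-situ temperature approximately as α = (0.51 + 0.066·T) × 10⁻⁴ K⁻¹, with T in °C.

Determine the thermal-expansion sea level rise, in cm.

Layer 1: α = (0.51 + 0.066×23)×10⁻⁴ = 2.028×10⁻⁴ K⁻¹
Layer 2: α = (0.51 + 0.066×15)×10⁻⁴ = 1.5×10⁻⁴ K⁻¹
Layer 3: α = (0.51 + 0.066×9.4)×10⁻⁴ = 1.1304×10⁻⁴ K⁻¹
Layer 4: α = (0.51 + 0.066×1.8)×10⁻⁴ = 0.6288×10⁻⁴ K⁻¹
Layer 1: 2.1 × 2.028×10⁻⁴ × 210 = 0.0894348 m
Layer 2: 1.4 × 1.5×10⁻⁴ × 740 = 0.15540 m
580 × 1.1304×10⁻⁴ × 0.31 = 0.020324592 m
Layer 4: 0.3 × 0.6288×10⁻⁴ × 1000 = 0.018864 m
Δh = 0.0894348 + 0.15540 + 0.020324592 + 0.018864 = 0.284023392 m ≈ 28 cm

28 cm of thermosteric rise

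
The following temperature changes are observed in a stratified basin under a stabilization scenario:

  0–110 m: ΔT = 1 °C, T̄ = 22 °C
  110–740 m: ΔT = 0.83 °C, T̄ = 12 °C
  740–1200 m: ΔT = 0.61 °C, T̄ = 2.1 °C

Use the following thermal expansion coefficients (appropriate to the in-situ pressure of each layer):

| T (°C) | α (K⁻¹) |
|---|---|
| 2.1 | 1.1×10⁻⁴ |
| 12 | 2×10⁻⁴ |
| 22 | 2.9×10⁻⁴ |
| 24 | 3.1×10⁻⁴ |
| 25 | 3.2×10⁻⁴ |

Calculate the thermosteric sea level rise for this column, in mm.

Layer 1 at 22 °C → α = 2.9×10⁻⁴ K⁻¹
Layer 2 at 12 °C → α = 2×10⁻⁴ K⁻¹
Layer 3 at 2.1 °C → α = 1.1×10⁻⁴ K⁻¹
110 × 2.9×10⁻⁴ × 1 = 0.03190 m
630 × 0.83 × 2×10⁻⁴ = 0.10458 m
740–1200 m: 1.1×10⁻⁴ × 0.61 × 460 = 0.030866 m
Δh = 0.03190 + 0.10458 + 0.030866 = 0.167346 m ≈ 167 mm

about 167 mm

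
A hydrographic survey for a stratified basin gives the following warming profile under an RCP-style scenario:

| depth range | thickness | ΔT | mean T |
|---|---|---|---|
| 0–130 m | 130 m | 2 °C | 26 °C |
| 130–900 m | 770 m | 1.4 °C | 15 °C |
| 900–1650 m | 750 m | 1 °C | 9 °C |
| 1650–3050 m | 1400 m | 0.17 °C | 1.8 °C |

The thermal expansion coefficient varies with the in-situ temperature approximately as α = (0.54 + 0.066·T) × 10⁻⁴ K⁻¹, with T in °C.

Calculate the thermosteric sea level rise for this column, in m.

Layer 1: α = (0.54 + 0.066×26)×10⁻⁴ = 2.256×10⁻⁴ K⁻¹
Layer 2: α = (0.54 + 0.066×15)×10⁻⁴ = 1.53×10⁻⁴ K⁻¹
Layer 3: α = (0.54 + 0.066×9)×10⁻⁴ = 1.134×10⁻⁴ K⁻¹
Layer 4: α = (0.54 + 0.066×1.8)×10⁻⁴ = 0.6588×10⁻⁴ K⁻¹
Layer 1: 2.256×10⁻⁴ × 2 × 130 = 0.058656 m
130–900 m: 770 × 1.4 × 1.53×10⁻⁴ = 0.164934 m
Layer 3: 750 × 1 × 1.134×10⁻⁴ = 0.08505 m
1650–3050 m: 0.17 × 1400 × 0.6588×10⁻⁴ = 0.01567944 m
Δh = 0.058656 + 0.164934 + 0.08505 + 0.01567944 = 0.32431944 m

about 0.32 m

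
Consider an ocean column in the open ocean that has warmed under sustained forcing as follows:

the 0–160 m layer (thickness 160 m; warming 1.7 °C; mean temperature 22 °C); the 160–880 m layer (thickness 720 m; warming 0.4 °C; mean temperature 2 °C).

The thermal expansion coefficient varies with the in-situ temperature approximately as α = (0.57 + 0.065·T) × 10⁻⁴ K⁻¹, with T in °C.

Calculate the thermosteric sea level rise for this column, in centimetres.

Layer 1: α = (0.57 + 0.065×22)×10⁻⁴ = 2×10⁻⁴ K⁻¹
Layer 2: α = (0.57 + 0.065×2)×10⁻⁴ = 0.7×10⁻⁴ K⁻¹
Layer 1: 2×10⁻⁴ × 1.7 × 160 = 0.05440 m
Layer 2: 720 × 0.7×10⁻⁴ × 0.4 = 0.02016 m
Δh = 0.05440 + 0.02016 = 0.07456 m

Δh = 7.46 cm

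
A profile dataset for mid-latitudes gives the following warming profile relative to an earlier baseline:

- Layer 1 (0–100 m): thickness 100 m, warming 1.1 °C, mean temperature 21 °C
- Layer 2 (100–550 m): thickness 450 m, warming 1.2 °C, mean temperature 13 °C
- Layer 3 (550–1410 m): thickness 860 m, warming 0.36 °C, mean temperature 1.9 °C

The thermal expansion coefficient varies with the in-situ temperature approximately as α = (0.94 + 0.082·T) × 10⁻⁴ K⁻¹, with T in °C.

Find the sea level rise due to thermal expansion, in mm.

Layer 1: α = (0.94 + 0.082×21)×10⁻⁴ = 2.662×10⁻⁴ K⁻¹
Layer 2: α = (0.94 + 0.082×13)×10⁻⁴ = 2.006×10⁻⁴ K⁻¹
Layer 3: α = (0.94 + 0.082×1.9)×10⁻⁴ = 1.0958×10⁻⁴ K⁻¹
100 × 2.662×10⁻⁴ × 1.1 = 0.029282 m
2.006×10⁻⁴ × 1.2 × 450 = 0.108324 m
550–1410 m: 860 × 1.0958×10⁻⁴ × 0.36 = 0.033925968 m
Δh = 0.029282 + 0.108324 + 0.033925968 = 0.171531968 m

Δh ≈ 172 mm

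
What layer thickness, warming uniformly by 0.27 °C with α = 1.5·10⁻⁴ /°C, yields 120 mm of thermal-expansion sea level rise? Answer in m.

2960 m

H = Δh/(αΔT) = 0.12 / (1.5×10⁻⁴ × 0.27) ≈ 2963 m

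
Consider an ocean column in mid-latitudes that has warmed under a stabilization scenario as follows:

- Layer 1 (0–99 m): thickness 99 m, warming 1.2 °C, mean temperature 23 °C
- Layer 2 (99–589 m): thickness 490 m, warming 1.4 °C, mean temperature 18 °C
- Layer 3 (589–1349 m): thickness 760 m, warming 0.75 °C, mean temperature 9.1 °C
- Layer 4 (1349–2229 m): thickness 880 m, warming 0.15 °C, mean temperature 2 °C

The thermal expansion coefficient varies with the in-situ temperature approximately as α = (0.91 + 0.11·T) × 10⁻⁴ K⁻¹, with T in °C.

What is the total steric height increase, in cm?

36.3 cm of thermosteric rise

Layer 1: α = (0.91 + 0.11×23)×10⁻⁴ = 3.44×10⁻⁴ K⁻¹
Layer 2: α = (0.91 + 0.11×18)×10⁻⁴ = 2.89×10⁻⁴ K⁻¹
Layer 3: α = (0.91 + 0.11×9.1)×10⁻⁴ = 1.911×10⁻⁴ K⁻¹
Layer 4: α = (0.91 + 0.11×2)×10⁻⁴ = 1.13×10⁻⁴ K⁻¹
0–99 m: 3.44×10⁻⁴ × 1.2 × 99 = 0.0408672 m
Layer 2: 490 × 1.4 × 2.89×10⁻⁴ = 0.198254 m
760 × 1.911×10⁻⁴ × 0.75 = 0.108927 m
1349–2229 m: 1.13×10⁻⁴ × 0.15 × 880 = 0.014916 m
Δh = 0.0408672 + 0.198254 + 0.108927 + 0.014916 = 0.3629642 m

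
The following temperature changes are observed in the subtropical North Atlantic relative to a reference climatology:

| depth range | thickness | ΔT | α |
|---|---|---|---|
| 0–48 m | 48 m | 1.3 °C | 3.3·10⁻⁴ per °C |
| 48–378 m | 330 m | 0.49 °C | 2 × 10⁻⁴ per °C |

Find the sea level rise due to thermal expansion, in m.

Δh = 0.053 m

1.3 × 48 × 3.3×10⁻⁴ = 0.020592 m
Layer 2: 330 × 2×10⁻⁴ × 0.49 = 0.03234 m
Δh = 0.020592 + 0.03234 = 0.052932 m ≈ 0.053 m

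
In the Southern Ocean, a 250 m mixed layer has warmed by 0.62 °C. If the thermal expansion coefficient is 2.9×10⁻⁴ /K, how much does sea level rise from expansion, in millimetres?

Δh = αΔT·H = 2.9×10⁻⁴ × 0.62 × 250 = 0.04495 m

Δh = 45.0 mm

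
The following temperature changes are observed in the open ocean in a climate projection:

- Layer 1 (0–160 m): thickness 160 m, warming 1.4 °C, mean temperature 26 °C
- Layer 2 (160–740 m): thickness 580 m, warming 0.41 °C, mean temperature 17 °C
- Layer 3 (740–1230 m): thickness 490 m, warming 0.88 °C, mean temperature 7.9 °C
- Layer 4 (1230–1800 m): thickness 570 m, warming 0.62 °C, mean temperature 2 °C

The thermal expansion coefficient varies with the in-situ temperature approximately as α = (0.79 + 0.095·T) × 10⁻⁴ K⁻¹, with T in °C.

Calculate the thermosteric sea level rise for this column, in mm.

Layer 1: α = (0.79 + 0.095×26)×10⁻⁴ = 3.26×10⁻⁴ K⁻¹
Layer 2: α = (0.79 + 0.095×17)×10⁻⁴ = 2.405×10⁻⁴ K⁻¹
Layer 3: α = (0.79 + 0.095×7.9)×10⁻⁴ = 1.5405×10⁻⁴ K⁻¹
Layer 4: α = (0.79 + 0.095×2)×10⁻⁴ = 0.98×10⁻⁴ K⁻¹
160 × 1.4 × 3.26×10⁻⁴ = 0.073024 m
0.41 × 580 × 2.405×10⁻⁴ = 0.0571909 m
Layer 3: 0.88 × 1.5405×10⁻⁴ × 490 = 0.06642636 m
1230–1800 m: 570 × 0.62 × 0.98×10⁻⁴ = 0.0346332 m
Δh = 0.073024 + 0.0571909 + 0.06642636 + 0.0346332 = 0.23127446 m

Δh ≈ 231 mm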